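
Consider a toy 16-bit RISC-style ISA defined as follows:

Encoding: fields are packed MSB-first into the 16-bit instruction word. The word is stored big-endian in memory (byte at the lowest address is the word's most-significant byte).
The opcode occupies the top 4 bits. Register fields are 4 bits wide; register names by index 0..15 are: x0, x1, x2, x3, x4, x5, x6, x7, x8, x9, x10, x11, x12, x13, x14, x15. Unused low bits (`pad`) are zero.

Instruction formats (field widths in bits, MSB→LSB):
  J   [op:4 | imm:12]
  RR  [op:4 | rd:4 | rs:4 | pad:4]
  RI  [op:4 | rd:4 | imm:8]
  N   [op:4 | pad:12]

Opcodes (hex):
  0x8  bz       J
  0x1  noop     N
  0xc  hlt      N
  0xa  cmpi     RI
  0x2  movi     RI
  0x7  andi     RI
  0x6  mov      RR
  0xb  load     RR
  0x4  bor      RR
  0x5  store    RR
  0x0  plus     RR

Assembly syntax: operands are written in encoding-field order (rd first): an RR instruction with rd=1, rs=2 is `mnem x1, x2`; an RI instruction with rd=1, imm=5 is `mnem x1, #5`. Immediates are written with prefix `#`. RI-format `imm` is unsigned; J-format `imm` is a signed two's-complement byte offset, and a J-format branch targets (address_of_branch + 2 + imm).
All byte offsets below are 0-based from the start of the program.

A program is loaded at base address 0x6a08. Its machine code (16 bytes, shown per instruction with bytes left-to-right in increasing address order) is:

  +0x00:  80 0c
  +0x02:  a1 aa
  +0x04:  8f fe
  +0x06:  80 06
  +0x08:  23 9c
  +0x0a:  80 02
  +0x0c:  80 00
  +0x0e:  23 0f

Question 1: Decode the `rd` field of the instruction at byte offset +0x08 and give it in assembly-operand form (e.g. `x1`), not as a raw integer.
off 0x08: read 23 9c as big → 0x239c
  op=0x239c>>12=0x2 ⇒ movi (RI)
  rd@[11:8]=0x3 ⇒ x3
  imm@[7:0]=0x9c ⇒ #156

x3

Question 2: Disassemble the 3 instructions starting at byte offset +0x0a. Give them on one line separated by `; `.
bz #2; bz #0; movi x3, #15

+0x0a: 80 02 ⇒ word 0x8002 (big)
  top 4b → 0x8 → bz [J]
  imm@[11:0]=0x2 ⇒ #2
+0x0c: 80 00 ⇒ word 0x8000 (big)
  top 4b → 0x8 → bz [J]
  imm@[11:0]=0x0 ⇒ #0
+0x0e: 23 0f ⇒ word 0x230f (big)
  top 4b → 0x2 → movi [RI]
  rd@[11:8]=0x3 ⇒ x3
  imm@[7:0]=0xf ⇒ #15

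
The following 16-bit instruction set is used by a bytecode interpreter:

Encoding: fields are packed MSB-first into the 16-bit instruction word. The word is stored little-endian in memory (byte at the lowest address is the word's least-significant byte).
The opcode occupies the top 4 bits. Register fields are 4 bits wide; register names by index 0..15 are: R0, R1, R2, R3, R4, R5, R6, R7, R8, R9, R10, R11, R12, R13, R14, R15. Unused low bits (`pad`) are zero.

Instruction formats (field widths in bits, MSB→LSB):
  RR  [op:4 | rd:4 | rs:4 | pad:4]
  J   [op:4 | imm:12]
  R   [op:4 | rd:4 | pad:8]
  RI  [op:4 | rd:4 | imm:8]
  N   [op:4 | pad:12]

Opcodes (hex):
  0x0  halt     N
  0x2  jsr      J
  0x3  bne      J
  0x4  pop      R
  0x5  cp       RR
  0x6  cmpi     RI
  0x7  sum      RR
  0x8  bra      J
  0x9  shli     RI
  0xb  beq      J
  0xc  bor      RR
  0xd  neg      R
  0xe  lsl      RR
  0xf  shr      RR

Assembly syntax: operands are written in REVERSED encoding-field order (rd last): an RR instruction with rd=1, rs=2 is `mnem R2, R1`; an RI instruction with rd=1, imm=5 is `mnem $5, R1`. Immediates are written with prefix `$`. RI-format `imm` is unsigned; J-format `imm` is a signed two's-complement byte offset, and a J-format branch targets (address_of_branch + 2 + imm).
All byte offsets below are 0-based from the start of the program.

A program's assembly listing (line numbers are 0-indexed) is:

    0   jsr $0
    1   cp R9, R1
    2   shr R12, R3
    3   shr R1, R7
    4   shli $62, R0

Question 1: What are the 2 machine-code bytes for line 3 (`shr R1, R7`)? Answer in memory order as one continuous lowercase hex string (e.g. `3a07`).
L3: shr op=0xf:4|rd=7:4|rs=1:4|pad=0:4 ⇒ 0xf710 ⇒ little 10 f7

10f7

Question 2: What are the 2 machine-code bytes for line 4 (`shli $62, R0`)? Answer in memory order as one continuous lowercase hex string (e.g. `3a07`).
line 4 (shli): pack op=0x9:4|rd=0:4|imm=62:8 = 0x903e; little→ 3e 90

3e90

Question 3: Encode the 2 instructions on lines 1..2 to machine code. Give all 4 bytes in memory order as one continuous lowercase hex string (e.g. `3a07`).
line 1 (cp): pack op=0x5:4|rd=1:4|rs=9:4|pad=0:4 = 0x5190; little→ 90 51
line 2 (shr): pack op=0xf:4|rd=3:4|rs=12:4|pad=0:4 = 0xf3c0; little→ c0 f3

9051c0f3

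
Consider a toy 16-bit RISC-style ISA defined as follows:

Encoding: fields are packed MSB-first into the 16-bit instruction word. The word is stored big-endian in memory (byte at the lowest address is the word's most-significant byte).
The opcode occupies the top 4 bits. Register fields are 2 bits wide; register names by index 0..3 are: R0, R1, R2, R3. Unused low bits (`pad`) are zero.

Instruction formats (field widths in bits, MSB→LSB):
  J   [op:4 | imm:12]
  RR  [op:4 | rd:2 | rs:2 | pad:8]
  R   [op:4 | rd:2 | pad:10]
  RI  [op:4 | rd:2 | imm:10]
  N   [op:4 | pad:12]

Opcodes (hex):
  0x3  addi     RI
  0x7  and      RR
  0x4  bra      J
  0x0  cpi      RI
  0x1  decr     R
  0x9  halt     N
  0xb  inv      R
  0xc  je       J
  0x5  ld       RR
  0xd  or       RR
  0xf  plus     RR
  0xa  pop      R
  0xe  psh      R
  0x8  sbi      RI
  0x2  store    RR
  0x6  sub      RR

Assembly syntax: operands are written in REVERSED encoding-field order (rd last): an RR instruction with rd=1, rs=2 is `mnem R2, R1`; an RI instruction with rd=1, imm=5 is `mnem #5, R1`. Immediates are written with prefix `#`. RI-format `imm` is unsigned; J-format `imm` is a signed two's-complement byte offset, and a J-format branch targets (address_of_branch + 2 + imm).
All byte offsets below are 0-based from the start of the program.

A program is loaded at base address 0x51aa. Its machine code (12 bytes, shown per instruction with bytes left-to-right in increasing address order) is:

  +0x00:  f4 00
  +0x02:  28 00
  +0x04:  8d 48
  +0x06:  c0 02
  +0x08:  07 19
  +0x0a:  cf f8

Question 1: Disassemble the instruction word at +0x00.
@+00  big-endian(f4 00) = 0xf400
  top 4b → 0xf → plus [RR]
  rd@[11:10]=0x1 ⇒ R1
  rs@[9:8]=0x0 ⇒ R0

plus R0, R1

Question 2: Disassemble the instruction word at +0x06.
+0x06: c0 02 ⇒ word 0xc002 (big)
  op=0xc002>>12=0xc ⇒ je (J)
  imm@[11:0]=0x2 ⇒ #2

je #2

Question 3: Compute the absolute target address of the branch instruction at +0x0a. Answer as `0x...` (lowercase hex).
[0a] cf f8 → 0xcff8
  opcode bits[15:12]=0xc: je/J
  imm: (w>>0)&0xfff=0xff8 (s12→-8) → #-8
  target = base 0x51aa + off 0x0a + 2 + imm -8 = 0x51ae

0x51ae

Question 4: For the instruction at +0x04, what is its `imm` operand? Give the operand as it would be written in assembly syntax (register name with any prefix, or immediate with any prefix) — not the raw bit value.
[04] 8d 48 → 0x8d48
  op=0x8d48>>12=0x8 ⇒ sbi (RI)
  rd: (w>>10)&0x3=0x3 → R3
  imm: (w>>0)&0x3ff=0x148 → #328

#328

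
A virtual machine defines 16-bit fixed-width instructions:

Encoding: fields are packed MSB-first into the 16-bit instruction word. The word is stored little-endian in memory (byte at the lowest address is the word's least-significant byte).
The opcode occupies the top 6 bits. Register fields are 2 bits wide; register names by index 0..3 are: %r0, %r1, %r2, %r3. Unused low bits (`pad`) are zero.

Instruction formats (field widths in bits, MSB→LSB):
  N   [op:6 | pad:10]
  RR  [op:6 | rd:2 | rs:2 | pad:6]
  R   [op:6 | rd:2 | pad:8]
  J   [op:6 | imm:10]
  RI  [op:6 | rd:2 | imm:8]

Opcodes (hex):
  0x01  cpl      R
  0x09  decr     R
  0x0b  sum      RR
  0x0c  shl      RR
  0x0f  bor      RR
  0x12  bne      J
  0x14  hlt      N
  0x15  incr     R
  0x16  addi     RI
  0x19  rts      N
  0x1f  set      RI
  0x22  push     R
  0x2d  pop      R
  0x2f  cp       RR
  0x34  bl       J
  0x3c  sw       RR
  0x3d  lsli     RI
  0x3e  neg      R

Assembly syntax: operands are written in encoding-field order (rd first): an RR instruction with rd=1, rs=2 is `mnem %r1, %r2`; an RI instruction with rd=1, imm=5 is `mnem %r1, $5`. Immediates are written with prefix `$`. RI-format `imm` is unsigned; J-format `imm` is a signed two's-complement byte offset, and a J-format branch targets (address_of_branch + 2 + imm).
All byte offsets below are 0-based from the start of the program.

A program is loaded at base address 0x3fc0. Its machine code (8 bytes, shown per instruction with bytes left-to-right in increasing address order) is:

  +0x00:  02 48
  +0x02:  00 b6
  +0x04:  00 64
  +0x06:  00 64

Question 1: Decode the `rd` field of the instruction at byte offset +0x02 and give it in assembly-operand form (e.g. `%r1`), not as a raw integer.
@+02  little-endian(00 b6) = 0xb600
  top 6b → 0x2d → pop [R]
  rd: (w>>8)&0x3=0x2 → %r2

%r2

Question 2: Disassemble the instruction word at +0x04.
+0x04: 00 64 ⇒ word 0x6400 (little)
  top 6b → 0x19 → rts [N]

rts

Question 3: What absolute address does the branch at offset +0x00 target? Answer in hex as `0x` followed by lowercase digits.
0x3fc4

off 0x00: read 02 48 as little → 0x4802
  opcode bits[15:10]=0x12: bne/J
  imm: (w>>0)&0x3ff=0x2 → $2
  target = base 0x3fc0 + off 0x00 + 2 + imm 2 = 0x3fc4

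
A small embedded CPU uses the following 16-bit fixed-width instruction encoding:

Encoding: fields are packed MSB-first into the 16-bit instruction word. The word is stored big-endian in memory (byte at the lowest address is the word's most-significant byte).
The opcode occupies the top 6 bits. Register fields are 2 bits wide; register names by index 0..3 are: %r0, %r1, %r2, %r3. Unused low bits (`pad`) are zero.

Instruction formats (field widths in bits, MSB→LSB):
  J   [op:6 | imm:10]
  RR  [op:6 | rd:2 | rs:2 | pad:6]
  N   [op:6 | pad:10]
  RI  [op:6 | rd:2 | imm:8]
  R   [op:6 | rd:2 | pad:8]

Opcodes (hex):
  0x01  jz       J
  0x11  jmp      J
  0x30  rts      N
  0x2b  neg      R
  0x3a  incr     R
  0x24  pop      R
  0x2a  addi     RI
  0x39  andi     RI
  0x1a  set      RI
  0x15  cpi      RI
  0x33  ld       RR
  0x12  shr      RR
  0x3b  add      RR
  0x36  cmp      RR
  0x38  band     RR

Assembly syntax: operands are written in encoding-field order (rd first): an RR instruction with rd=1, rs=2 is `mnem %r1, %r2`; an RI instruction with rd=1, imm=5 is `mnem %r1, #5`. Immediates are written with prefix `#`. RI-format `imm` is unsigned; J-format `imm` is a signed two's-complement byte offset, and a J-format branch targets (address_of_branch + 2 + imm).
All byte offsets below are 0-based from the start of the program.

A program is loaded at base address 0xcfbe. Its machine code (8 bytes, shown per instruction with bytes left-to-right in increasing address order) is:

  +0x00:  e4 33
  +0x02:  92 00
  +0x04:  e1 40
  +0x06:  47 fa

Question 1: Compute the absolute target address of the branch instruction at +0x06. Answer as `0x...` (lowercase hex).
@+06  big-endian(47 fa) = 0x47fa
  opcode bits[15:10]=0x11: jmp/J
  imm@[9:0]=0x3fa (s10→-6) ⇒ #-6
  target = base 0xcfbe + off 0x06 + 2 + imm -6 = 0xcfc0

0xcfc0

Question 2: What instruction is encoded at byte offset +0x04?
[04] e1 40 → 0xe140
  opcode bits[15:10]=0x38: band/RR
  [9:8] rd=1 = %r1
  [7:6] rs=1 = %r1

band %r1, %r1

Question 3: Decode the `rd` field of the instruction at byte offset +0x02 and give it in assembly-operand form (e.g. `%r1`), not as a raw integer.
off 0x02: read 92 00 as big → 0x9200
  top 6b → 0x24 → pop [R]
  rd: (w>>8)&0x3=0x2 → %r2

%r2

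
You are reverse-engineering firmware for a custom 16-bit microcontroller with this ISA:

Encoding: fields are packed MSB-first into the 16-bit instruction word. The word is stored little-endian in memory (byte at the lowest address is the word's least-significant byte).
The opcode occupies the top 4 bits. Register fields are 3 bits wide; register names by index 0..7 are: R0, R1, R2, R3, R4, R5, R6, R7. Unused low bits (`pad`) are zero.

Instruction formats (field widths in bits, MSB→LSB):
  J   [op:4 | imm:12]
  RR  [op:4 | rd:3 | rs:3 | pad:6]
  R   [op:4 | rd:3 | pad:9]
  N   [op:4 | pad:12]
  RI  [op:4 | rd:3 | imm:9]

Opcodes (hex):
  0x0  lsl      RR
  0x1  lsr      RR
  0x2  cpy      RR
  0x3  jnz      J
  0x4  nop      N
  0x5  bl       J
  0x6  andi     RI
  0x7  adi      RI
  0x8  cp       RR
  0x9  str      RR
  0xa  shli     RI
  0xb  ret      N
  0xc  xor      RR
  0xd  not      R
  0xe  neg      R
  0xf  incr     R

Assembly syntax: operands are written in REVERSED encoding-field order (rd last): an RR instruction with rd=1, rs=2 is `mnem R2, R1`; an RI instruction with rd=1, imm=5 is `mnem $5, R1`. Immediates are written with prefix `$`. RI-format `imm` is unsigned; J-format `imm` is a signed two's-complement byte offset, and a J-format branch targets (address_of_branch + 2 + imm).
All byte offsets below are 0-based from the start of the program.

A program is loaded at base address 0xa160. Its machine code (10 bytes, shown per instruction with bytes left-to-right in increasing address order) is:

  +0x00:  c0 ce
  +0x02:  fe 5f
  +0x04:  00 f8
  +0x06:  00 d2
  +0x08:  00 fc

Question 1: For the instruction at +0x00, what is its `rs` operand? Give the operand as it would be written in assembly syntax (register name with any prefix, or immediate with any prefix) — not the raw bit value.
R3

@+00  little-endian(c0 ce) = 0xcec0
  opcode bits[15:12]=0xc: xor/RR
  rd: (w>>9)&0x7=0x7 → R7
  rs: (w>>6)&0x7=0x3 → R3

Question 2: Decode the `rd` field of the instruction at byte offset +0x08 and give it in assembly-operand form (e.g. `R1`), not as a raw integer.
off 0x08: read 00 fc as little → 0xfc00
  top 4b → 0xf → incr [R]
  rd@[11:9]=0x6 ⇒ R6

R6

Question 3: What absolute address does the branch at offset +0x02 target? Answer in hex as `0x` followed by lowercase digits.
0xa162

+0x02: fe 5f ⇒ word 0x5ffe (little)
  opcode bits[15:12]=0x5: bl/J
  imm@[11:0]=0xffe (s12→-2) ⇒ $-2
  target = base 0xa160 + off 0x02 + 2 + imm -2 = 0xa162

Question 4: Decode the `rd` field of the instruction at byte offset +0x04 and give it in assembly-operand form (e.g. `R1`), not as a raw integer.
@+04  little-endian(00 f8) = 0xf800
  op=0xf800>>12=0xf ⇒ incr (R)
  rd: (w>>9)&0x7=0x4 → R4

R4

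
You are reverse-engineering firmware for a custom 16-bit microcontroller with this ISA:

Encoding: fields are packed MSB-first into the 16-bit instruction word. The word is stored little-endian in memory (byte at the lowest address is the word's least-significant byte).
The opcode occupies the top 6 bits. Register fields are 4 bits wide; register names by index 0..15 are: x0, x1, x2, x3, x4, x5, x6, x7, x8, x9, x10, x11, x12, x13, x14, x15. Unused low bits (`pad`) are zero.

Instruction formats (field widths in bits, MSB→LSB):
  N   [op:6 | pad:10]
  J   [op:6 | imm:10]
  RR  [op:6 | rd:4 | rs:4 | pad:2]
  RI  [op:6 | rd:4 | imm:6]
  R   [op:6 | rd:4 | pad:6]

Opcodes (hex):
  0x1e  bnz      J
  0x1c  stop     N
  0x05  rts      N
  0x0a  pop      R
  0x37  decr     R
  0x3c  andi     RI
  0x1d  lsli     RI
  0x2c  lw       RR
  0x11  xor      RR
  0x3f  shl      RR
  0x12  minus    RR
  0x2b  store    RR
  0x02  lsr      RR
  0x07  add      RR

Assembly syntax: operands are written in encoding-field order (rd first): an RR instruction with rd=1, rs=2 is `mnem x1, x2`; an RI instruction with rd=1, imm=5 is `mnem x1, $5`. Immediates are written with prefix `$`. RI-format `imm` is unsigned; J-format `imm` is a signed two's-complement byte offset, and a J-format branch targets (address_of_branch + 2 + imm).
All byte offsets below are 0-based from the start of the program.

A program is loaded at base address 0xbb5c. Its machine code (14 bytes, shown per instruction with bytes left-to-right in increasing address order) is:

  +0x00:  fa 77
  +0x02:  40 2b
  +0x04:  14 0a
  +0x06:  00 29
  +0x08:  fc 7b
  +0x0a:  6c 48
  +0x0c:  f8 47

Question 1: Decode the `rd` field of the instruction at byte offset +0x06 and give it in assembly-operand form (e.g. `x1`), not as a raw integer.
[06] 00 29 → 0x2900
  op=0x2900>>10=0xa ⇒ pop (R)
  [9:6] rd=4 = x4

x4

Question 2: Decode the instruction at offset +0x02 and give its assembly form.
@+02  little-endian(40 2b) = 0x2b40
  op=0x2b40>>10=0xa ⇒ pop (R)
  [9:6] rd=13 = x13

pop x13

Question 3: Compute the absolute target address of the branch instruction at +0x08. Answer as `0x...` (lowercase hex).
@+08  little-endian(fc 7b) = 0x7bfc
  top 6b → 0x1e → bnz [J]
  imm: (w>>0)&0x3ff=0x3fc (s10→-4) → $-4
  target = base 0xbb5c + off 0x08 + 2 + imm -4 = 0xbb62

0xbb62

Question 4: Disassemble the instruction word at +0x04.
lsr x8, x5

+0x04: 14 0a ⇒ word 0x0a14 (little)
  op=0x0a14>>10=0x2 ⇒ lsr (RR)
  rd: (w>>6)&0xf=0x8 → x8
  rs: (w>>2)&0xf=0x5 → x5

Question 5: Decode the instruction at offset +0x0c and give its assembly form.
@+0c  little-endian(f8 47) = 0x47f8
  top 6b → 0x11 → xor [RR]
  rd: (w>>6)&0xf=0xf → x15
  rs: (w>>2)&0xf=0xe → x14

xor x15, x14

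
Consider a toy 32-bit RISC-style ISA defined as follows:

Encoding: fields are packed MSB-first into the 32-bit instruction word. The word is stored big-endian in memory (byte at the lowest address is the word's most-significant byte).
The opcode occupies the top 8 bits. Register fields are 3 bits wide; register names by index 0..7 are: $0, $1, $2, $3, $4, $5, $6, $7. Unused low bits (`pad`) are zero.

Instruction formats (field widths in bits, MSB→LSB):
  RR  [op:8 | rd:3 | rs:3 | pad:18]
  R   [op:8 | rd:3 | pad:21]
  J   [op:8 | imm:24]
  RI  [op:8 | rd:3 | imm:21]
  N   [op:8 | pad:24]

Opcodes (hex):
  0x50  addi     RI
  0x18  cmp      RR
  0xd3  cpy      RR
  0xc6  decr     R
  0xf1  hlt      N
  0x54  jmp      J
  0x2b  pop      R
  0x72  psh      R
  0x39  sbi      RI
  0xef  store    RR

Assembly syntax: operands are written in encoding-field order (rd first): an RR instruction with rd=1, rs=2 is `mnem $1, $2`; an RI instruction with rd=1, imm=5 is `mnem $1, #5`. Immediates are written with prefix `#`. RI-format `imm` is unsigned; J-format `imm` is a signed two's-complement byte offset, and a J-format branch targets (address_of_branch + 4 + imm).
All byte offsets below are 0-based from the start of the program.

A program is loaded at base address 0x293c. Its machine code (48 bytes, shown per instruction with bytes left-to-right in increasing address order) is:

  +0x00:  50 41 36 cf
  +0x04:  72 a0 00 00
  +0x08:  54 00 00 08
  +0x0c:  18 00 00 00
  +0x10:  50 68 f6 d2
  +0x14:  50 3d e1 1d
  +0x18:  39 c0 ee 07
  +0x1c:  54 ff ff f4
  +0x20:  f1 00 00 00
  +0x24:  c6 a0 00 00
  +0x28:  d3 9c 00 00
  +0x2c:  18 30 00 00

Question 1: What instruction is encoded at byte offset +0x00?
[00] 50 41 36 cf → 0x504136cf
  opcode bits[31:24]=0x50: addi/RI
  rd: (w>>21)&0x7=0x2 → $2
  imm: (w>>0)&0x1fffff=0x136cf → #79567

addi $2, #79567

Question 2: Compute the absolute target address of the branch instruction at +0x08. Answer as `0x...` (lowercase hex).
0x2950

+0x08: 54 00 00 08 ⇒ word 0x54000008 (big)
  top 8b → 0x54 → jmp [J]
  imm: (w>>0)&0xffffff=0x8 → #8
  target = base 0x293c + off 0x08 + 4 + imm 8 = 0x2950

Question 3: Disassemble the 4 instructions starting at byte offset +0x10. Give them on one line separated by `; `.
+0x10: 50 68 f6 d2 ⇒ word 0x5068f6d2 (big)
  op=0x5068f6d2>>24=0x50 ⇒ addi (RI)
  rd: (w>>21)&0x7=0x3 → $3
  imm: (w>>0)&0x1fffff=0x8f6d2 → #587474
+0x14: 50 3d e1 1d ⇒ word 0x503de11d (big)
  op=0x503de11d>>24=0x50 ⇒ addi (RI)
  rd: (w>>21)&0x7=0x1 → $1
  imm: (w>>0)&0x1fffff=0x1de11d → #1958173
+0x18: 39 c0 ee 07 ⇒ word 0x39c0ee07 (big)
  op=0x39c0ee07>>24=0x39 ⇒ sbi (RI)
  rd: (w>>21)&0x7=0x6 → $6
  imm: (w>>0)&0x1fffff=0xee07 → #60935
+0x1c: 54 ff ff f4 ⇒ word 0x54fffff4 (big)
  op=0x54fffff4>>24=0x54 ⇒ jmp (J)
  imm: (w>>0)&0xffffff=0xfffff4 (s24→-12) → #-12

addi $3, #587474; addi $1, #1958173; sbi $6, #60935; jmp #-12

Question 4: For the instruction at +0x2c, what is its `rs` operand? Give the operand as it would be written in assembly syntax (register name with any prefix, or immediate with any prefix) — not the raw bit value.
$4

@+2c  big-endian(18 30 00 00) = 0x18300000
  top 8b → 0x18 → cmp [RR]
  rd: (w>>21)&0x7=0x1 → $1
  rs: (w>>18)&0x7=0x4 → $4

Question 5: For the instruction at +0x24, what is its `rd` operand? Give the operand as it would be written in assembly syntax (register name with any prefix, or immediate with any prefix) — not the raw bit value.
off 0x24: read c6 a0 00 00 as big → 0xc6a00000
  op=0xc6a00000>>24=0xc6 ⇒ decr (R)
  rd@[23:21]=0x5 ⇒ $5

$5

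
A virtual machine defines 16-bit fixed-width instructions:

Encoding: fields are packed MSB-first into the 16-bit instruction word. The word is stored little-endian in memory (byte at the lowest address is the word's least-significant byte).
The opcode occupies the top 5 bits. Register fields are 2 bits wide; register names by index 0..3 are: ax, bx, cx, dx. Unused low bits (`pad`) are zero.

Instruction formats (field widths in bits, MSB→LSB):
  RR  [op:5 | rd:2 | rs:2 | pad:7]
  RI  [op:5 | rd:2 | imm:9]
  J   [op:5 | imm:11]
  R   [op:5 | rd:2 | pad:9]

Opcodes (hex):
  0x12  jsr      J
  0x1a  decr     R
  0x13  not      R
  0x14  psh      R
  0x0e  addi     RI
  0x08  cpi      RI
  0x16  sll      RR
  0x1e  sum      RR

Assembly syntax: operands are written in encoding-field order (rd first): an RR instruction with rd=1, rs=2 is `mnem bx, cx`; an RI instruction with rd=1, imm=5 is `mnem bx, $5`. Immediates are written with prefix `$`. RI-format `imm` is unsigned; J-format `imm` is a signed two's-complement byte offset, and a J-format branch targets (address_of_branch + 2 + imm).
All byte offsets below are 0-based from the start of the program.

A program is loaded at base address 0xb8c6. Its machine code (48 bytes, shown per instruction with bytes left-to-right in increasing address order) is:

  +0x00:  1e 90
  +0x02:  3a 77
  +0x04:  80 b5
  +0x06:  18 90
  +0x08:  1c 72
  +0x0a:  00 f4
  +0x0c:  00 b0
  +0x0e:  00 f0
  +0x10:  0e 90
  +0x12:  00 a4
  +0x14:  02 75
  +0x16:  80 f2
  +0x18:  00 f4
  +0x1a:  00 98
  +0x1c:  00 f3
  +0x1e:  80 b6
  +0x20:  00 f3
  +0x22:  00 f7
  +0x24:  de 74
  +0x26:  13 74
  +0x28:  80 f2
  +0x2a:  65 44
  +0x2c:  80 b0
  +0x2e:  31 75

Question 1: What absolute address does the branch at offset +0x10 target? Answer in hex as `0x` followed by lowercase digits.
0xb8e6

[10] 0e 90 → 0x900e
  op=0x900e>>11=0x12 ⇒ jsr (J)
  [10:0] imm=14 = $14
  target = base 0xb8c6 + off 0x10 + 2 + imm 14 = 0xb8e6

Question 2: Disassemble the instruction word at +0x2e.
off 0x2e: read 31 75 as little → 0x7531
  opcode bits[15:11]=0xe: addi/RI
  rd: (w>>9)&0x3=0x2 → cx
  imm: (w>>0)&0x1ff=0x131 → $305

addi cx, $305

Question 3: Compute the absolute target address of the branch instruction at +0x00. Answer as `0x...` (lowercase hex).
[00] 1e 90 → 0x901e
  opcode bits[15:11]=0x12: jsr/J
  [10:0] imm=30 = $30
  target = base 0xb8c6 + off 0x00 + 2 + imm 30 = 0xb8e6

0xb8e6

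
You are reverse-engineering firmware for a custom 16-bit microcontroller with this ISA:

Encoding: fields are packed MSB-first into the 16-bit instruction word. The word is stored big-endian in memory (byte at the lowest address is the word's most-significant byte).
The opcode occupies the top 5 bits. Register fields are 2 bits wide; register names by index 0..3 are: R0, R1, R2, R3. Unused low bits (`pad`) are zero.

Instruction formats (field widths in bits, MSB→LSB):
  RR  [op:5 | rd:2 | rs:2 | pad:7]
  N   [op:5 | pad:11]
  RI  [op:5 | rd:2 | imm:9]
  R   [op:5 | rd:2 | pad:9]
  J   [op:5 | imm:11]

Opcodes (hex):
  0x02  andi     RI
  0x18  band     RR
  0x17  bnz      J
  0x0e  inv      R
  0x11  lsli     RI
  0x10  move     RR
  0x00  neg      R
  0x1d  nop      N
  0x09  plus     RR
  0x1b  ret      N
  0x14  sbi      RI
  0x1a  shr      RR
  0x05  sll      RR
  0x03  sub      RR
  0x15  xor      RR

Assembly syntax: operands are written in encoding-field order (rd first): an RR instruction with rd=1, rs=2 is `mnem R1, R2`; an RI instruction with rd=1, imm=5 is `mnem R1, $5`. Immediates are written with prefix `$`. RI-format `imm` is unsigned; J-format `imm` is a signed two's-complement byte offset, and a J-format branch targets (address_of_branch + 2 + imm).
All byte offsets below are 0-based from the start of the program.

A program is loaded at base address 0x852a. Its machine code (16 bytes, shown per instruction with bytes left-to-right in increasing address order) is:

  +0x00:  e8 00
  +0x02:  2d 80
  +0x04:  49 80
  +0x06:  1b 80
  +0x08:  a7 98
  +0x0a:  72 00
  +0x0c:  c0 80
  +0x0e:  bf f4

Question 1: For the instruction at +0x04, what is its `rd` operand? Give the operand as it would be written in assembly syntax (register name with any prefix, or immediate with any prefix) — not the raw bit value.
R0

[04] 49 80 → 0x4980
  opcode bits[15:11]=0x9: plus/RR
  rd@[10:9]=0x0 ⇒ R0
  rs@[8:7]=0x3 ⇒ R3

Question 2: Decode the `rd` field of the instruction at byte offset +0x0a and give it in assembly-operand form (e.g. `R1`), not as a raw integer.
+0x0a: 72 00 ⇒ word 0x7200 (big)
  opcode bits[15:11]=0xe: inv/R
  rd@[10:9]=0x1 ⇒ R1

R1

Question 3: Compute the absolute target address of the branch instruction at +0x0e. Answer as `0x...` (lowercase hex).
0x852e

@+0e  big-endian(bf f4) = 0xbff4
  opcode bits[15:11]=0x17: bnz/J
  imm@[10:0]=0x7f4 (s11→-12) ⇒ $-12
  target = base 0x852a + off 0x0e + 2 + imm -12 = 0x852e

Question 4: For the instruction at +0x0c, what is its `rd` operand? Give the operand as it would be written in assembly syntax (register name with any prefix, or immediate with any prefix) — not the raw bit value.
R0

off 0x0c: read c0 80 as big → 0xc080
  opcode bits[15:11]=0x18: band/RR
  [10:9] rd=0 = R0
  [8:7] rs=1 = R1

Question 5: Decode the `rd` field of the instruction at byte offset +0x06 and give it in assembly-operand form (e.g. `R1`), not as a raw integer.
off 0x06: read 1b 80 as big → 0x1b80
  op=0x1b80>>11=0x3 ⇒ sub (RR)
  rd: (w>>9)&0x3=0x1 → R1
  rs: (w>>7)&0x3=0x3 → R3

R1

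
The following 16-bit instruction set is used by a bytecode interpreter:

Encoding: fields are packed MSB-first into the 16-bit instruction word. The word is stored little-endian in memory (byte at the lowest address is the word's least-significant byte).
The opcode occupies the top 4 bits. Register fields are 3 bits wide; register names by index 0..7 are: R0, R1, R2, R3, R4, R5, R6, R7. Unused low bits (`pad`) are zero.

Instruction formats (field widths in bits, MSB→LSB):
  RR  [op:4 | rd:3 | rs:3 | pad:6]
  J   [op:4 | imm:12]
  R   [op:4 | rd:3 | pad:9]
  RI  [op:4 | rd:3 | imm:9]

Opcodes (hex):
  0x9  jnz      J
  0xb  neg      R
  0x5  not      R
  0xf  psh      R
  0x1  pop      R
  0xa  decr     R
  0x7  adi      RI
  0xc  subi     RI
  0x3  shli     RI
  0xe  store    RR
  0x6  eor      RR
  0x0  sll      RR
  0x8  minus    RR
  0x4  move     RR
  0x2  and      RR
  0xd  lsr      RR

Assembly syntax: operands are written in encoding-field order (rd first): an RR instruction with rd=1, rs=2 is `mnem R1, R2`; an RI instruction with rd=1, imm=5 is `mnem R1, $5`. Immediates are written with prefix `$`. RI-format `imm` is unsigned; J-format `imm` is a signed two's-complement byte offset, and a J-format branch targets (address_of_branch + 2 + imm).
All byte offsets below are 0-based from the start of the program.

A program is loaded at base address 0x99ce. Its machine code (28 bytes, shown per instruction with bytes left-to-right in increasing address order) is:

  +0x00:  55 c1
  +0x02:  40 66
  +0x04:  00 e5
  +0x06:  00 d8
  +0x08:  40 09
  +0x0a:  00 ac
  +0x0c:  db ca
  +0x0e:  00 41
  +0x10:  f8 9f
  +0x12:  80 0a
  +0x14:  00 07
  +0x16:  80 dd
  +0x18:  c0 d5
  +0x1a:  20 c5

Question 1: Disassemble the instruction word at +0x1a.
subi R2, $288

+0x1a: 20 c5 ⇒ word 0xc520 (little)
  top 4b → 0xc → subi [RI]
  [11:9] rd=2 = R2
  [8:0] imm=288 = $288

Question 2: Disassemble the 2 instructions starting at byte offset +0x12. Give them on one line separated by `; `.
sll R5, R2; sll R3, R4

@+12  little-endian(80 0a) = 0x0a80
  top 4b → 0x0 → sll [RR]
  [11:9] rd=5 = R5
  [8:6] rs=2 = R2
@+14  little-endian(00 07) = 0x0700
  top 4b → 0x0 → sll [RR]
  [11:9] rd=3 = R3
  [8:6] rs=4 = R4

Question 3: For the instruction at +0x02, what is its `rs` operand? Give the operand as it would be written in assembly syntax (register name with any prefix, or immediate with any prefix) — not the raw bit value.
+0x02: 40 66 ⇒ word 0x6640 (little)
  top 4b → 0x6 → eor [RR]
  [11:9] rd=3 = R3
  [8:6] rs=1 = R1

R1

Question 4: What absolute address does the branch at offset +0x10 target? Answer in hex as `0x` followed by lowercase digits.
0x99d8

+0x10: f8 9f ⇒ word 0x9ff8 (little)
  op=0x9ff8>>12=0x9 ⇒ jnz (J)
  [11:0] imm=4088 (s12→-8) = $-8
  target = base 0x99ce + off 0x10 + 2 + imm -8 = 0x99d8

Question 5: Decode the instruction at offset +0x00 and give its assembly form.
off 0x00: read 55 c1 as little → 0xc155
  op=0xc155>>12=0xc ⇒ subi (RI)
  rd: (w>>9)&0x7=0x0 → R0
  imm: (w>>0)&0x1ff=0x155 → $341

subi R0, $341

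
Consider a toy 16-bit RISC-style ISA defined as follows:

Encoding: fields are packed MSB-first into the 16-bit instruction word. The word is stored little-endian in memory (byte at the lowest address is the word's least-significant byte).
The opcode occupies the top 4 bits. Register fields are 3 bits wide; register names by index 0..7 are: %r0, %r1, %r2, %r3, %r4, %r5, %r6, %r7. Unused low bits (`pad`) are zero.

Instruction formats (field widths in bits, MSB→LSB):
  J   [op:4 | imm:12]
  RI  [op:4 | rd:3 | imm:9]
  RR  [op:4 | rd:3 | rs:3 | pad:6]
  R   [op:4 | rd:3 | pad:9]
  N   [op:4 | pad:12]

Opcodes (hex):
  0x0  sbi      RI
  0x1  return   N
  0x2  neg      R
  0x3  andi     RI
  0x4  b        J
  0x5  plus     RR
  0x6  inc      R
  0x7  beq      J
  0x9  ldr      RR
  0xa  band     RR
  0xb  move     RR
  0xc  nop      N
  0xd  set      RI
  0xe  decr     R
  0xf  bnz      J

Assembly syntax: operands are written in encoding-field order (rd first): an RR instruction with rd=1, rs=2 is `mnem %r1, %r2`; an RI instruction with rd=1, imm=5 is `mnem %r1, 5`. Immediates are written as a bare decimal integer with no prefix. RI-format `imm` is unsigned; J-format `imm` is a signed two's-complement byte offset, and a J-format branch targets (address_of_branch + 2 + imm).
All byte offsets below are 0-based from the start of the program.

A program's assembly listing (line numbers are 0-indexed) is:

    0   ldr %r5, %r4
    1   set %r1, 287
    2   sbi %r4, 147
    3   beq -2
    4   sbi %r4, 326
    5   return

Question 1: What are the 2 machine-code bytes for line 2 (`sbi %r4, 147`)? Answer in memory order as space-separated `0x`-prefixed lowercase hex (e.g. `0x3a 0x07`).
line 2 (sbi): pack op=0x0:4|rd=4:3|imm=147:9 = 0x0893; little→ 93 08

0x93 0x08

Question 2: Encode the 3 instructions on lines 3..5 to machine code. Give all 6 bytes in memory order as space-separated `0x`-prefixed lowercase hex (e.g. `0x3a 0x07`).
L3: beq op=0x7:4|imm=-2:12 ⇒ 0x7ffe ⇒ little fe 7f
L4: sbi op=0x0:4|rd=4:3|imm=326:9 ⇒ 0x0946 ⇒ little 46 09
L5: return op=0x1:4|pad=0:12 ⇒ 0x1000 ⇒ little 00 10

0xfe 0x7f 0x46 0x09 0x00 0x10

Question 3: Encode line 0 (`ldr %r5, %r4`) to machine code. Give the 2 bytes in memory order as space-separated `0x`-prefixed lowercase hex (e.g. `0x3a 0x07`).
L0: ldr op=0x9:4|rd=5:3|rs=4:3|pad=0:6 ⇒ 0x9b00 ⇒ little 00 9b

0x00 0x9b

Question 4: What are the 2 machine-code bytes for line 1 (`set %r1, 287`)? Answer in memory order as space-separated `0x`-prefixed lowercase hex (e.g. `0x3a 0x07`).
0x1f 0xd3

L1: set op=0xd:4|rd=1:3|imm=287:9 ⇒ 0xd31f ⇒ little 1f d3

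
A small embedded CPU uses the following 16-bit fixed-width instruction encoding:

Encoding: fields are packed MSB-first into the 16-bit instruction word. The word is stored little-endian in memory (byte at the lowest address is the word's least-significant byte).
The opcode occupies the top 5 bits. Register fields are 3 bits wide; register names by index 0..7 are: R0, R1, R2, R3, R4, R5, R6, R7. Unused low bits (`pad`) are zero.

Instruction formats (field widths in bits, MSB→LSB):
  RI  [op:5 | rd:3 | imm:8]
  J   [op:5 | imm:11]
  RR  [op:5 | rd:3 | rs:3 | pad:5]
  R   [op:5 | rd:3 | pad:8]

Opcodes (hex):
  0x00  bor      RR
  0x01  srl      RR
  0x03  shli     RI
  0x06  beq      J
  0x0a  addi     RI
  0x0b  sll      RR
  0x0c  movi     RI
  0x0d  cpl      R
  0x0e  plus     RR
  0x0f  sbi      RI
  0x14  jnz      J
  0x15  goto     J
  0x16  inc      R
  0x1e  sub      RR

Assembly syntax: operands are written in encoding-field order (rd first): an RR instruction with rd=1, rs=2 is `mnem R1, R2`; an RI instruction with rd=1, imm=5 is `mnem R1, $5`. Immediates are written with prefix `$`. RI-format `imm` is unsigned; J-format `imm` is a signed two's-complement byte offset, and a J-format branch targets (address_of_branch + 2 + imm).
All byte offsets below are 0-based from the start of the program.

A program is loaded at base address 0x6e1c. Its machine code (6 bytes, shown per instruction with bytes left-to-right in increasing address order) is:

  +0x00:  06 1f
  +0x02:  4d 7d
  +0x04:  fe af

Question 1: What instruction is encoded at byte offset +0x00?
shli R7, $6

+0x00: 06 1f ⇒ word 0x1f06 (little)
  op=0x1f06>>11=0x3 ⇒ shli (RI)
  [10:8] rd=7 = R7
  [7:0] imm=6 = $6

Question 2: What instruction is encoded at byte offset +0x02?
sbi R5, $77

@+02  little-endian(4d 7d) = 0x7d4d
  op=0x7d4d>>11=0xf ⇒ sbi (RI)
  rd@[10:8]=0x5 ⇒ R5
  imm@[7:0]=0x4d ⇒ $77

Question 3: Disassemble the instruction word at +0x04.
+0x04: fe af ⇒ word 0xaffe (little)
  top 5b → 0x15 → goto [J]
  [10:0] imm=2046 (s11→-2) = $-2

goto $-2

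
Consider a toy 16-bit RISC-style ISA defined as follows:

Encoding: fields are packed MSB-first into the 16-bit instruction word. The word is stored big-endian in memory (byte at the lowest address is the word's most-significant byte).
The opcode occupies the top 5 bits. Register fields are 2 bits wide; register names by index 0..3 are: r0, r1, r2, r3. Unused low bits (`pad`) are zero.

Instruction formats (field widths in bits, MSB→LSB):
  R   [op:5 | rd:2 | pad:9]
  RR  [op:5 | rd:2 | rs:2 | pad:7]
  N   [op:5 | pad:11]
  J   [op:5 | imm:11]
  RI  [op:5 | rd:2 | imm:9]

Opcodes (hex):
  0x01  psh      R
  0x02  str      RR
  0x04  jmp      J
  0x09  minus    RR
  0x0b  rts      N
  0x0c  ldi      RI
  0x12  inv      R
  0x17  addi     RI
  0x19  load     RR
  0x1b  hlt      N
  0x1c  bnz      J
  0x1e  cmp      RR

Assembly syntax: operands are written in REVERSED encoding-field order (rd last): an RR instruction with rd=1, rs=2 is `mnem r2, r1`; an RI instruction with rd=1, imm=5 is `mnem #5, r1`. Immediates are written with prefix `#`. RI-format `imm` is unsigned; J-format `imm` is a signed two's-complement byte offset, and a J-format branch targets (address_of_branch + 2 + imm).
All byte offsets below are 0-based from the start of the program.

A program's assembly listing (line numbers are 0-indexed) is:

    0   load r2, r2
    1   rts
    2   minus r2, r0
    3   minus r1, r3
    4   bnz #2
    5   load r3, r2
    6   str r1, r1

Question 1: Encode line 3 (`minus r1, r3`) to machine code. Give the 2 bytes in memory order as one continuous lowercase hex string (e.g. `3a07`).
line 3 (minus): pack op=0x9:5|rd=3:2|rs=1:2|pad=0:7 = 0x4e80; big→ 4e 80

4e80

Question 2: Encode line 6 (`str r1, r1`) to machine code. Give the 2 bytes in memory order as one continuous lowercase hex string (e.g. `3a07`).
1280

L6: str op=0x2:5|rd=1:2|rs=1:2|pad=0:7 ⇒ 0x1280 ⇒ big 12 80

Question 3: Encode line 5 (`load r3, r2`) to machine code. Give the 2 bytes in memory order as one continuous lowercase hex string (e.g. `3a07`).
line 5 (load): pack op=0x19:5|rd=2:2|rs=3:2|pad=0:7 = 0xcd80; big→ cd 80

cd80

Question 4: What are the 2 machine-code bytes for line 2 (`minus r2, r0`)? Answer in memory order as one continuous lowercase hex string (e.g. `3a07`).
4900

L2: minus op=0x9:5|rd=0:2|rs=2:2|pad=0:7 ⇒ 0x4900 ⇒ big 49 00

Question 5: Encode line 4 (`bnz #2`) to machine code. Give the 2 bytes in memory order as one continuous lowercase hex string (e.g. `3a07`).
line 4 (bnz): pack op=0x1c:5|imm=2:11 = 0xe002; big→ e0 02

e002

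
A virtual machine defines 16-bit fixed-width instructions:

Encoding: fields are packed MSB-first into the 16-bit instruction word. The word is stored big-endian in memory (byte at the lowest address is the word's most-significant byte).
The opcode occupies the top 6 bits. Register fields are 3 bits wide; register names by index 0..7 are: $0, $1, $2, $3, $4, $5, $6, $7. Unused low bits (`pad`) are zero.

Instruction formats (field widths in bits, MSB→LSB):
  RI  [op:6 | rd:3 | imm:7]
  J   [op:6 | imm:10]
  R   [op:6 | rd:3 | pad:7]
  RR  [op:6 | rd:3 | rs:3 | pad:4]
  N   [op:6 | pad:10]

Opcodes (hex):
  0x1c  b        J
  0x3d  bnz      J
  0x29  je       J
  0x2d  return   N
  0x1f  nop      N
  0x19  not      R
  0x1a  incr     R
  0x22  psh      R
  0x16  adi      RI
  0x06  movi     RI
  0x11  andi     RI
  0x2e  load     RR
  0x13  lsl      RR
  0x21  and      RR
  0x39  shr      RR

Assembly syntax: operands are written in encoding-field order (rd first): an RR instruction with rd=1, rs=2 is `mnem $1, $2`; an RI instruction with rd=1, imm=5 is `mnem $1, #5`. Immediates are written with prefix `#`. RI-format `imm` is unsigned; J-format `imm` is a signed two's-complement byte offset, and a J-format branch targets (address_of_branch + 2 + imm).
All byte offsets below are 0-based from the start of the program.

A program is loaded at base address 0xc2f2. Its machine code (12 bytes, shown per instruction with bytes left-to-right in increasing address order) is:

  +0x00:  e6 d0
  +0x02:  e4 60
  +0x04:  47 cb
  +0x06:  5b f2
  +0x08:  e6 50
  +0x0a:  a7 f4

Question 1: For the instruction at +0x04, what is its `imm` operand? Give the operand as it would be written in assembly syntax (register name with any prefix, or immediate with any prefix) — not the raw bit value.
#75

+0x04: 47 cb ⇒ word 0x47cb (big)
  opcode bits[15:10]=0x11: andi/RI
  rd: (w>>7)&0x7=0x7 → $7
  imm: (w>>0)&0x7f=0x4b → #75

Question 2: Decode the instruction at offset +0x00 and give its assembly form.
@+00  big-endian(e6 d0) = 0xe6d0
  op=0xe6d0>>10=0x39 ⇒ shr (RR)
  rd@[9:7]=0x5 ⇒ $5
  rs@[6:4]=0x5 ⇒ $5

shr $5, $5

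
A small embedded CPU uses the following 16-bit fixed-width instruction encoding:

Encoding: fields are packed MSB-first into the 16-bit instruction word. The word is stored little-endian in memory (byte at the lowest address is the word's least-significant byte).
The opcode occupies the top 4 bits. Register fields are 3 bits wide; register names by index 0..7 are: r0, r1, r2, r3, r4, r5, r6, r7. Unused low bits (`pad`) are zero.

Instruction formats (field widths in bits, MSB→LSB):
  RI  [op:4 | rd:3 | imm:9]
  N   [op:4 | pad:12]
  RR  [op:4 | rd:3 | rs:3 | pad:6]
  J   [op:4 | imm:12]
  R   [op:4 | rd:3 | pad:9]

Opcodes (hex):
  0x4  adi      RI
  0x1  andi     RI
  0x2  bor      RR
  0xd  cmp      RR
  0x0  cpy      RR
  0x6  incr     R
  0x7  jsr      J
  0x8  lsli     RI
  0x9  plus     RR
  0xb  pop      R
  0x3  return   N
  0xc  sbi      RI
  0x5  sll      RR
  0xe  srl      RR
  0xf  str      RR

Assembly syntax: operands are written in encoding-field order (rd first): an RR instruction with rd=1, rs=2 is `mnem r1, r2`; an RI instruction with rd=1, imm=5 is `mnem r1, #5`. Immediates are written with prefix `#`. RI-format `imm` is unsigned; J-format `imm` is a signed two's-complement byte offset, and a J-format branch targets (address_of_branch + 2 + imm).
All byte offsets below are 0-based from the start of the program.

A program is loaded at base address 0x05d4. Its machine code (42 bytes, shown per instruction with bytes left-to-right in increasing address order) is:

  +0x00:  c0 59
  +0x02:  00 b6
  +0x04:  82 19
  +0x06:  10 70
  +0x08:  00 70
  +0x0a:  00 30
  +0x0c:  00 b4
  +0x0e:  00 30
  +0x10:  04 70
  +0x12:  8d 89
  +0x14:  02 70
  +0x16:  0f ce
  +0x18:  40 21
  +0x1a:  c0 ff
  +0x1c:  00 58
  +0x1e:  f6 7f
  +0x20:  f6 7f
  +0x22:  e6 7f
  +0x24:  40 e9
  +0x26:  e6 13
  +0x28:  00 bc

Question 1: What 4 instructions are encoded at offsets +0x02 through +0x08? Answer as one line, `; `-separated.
[02] 00 b6 → 0xb600
  top 4b → 0xb → pop [R]
  rd: (w>>9)&0x7=0x3 → r3
[04] 82 19 → 0x1982
  top 4b → 0x1 → andi [RI]
  rd: (w>>9)&0x7=0x4 → r4
  imm: (w>>0)&0x1ff=0x182 → #386
[06] 10 70 → 0x7010
  top 4b → 0x7 → jsr [J]
  imm: (w>>0)&0xfff=0x10 → #16
[08] 00 70 → 0x7000
  top 4b → 0x7 → jsr [J]
  imm: (w>>0)&0xfff=0x0 → #0

pop r3; andi r4, #386; jsr #16; jsr #0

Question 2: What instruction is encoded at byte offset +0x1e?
jsr #-10

@+1e  little-endian(f6 7f) = 0x7ff6
  opcode bits[15:12]=0x7: jsr/J
  [11:0] imm=4086 (s12→-10) = #-10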